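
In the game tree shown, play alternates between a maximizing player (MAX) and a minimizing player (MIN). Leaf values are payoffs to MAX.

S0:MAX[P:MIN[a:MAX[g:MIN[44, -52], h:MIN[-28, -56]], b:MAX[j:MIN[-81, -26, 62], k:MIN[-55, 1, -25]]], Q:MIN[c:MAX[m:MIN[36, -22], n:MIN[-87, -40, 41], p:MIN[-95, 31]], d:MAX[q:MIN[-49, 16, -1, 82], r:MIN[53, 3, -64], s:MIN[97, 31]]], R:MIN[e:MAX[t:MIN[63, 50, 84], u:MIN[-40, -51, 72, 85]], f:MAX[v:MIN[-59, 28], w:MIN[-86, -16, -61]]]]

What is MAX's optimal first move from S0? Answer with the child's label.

Q

g (MIN): min(44, -52) = -52
h (MIN): min(-28, -56) = -56
a (MAX): max(-52, -56) = -52
j (MIN): min(-81, -26, 62) = -81
k (MIN): min(-55, 1, -25) = -55
b (MAX): max(-81, -55) = -55
P (MIN): min(-52, -55) = -55
m (MIN): min(36, -22) = -22
n (MIN): min(-87, -40, 41) = -87
p (MIN): min(-95, 31) = -95
c (MAX): max(-22, -87, -95) = -22
q (MIN): min(-49, 16, -1, 82) = -49
r (MIN): min(53, 3, -64) = -64
s (MIN): min(97, 31) = 31
d (MAX): max(-49, -64, 31) = 31
Q (MIN): min(-22, 31) = -22
t (MIN): min(63, 50, 84) = 50
u (MIN): min(-40, -51, 72, 85) = -51
e (MAX): max(50, -51) = 50
v (MIN): min(-59, 28) = -59
w (MIN): min(-86, -16, -61) = -86
f (MAX): max(-59, -86) = -59
R (MIN): min(50, -59) = -59
S0 (MAX): max(-55, -22, -59) = -22
MAX at S0 wants the highest of {P=-55, Q=-22, R=-59}, so chooses Q.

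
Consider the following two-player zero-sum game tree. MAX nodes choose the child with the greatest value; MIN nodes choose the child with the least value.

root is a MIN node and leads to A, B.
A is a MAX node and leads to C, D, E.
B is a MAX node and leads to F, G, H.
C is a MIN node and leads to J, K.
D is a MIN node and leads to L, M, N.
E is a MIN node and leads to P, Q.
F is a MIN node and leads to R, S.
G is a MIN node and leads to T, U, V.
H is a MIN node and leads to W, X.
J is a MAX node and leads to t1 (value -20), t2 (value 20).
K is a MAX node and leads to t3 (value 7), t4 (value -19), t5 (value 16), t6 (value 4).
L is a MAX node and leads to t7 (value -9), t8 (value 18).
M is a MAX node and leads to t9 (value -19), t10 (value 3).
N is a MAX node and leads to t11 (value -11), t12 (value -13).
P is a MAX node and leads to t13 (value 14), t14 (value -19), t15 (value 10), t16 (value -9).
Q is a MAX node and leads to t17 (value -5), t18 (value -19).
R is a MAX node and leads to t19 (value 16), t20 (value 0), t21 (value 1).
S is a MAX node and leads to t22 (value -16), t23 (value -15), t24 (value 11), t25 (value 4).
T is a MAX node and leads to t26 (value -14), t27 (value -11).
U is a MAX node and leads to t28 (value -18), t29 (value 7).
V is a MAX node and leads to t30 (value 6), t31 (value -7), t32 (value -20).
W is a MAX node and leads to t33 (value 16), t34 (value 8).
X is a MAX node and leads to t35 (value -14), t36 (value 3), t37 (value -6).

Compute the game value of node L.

L (MAX): max(-9, 18) = 18

18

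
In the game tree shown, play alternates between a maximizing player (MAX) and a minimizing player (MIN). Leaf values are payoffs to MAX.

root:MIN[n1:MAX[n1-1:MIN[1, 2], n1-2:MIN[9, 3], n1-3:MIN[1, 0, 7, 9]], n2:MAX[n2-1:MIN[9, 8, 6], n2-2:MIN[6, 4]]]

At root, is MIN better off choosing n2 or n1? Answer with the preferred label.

n2-1 (MIN): min(9, 8, 6) = 6
n2-2 (MIN): min(6, 4) = 4
n2 (MAX): max(6, 4) = 6
n1-1 (MIN): min(1, 2) = 1
n1-2 (MIN): min(9, 3) = 3
n1-3 (MIN): min(1, 0, 7, 9) = 0
n1 (MAX): max(1, 3, 0) = 3
MIN prefers the lower value; n2=6, n1=3. n1 is better since 3 < 6.

n1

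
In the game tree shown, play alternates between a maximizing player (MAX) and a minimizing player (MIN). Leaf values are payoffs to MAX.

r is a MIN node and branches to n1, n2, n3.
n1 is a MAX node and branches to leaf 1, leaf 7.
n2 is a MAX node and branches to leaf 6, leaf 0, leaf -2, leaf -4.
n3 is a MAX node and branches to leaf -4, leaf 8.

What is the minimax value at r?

6

n1 (MAX): max(1, 7) = 7
n2 (MAX): max(6, 0, -2, -4) = 6
n3 (MAX): max(-4, 8) = 8
r (MIN): min(7, 6, 8) = 6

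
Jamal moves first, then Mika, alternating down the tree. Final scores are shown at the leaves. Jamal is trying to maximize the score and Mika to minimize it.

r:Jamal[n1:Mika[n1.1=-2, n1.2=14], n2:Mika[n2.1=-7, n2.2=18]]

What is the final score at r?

n1 (Mika): min(-2, 14) = -2
n2 (Mika): min(-7, 18) = -7
r (Jamal): max(-2, -7) = -2

-2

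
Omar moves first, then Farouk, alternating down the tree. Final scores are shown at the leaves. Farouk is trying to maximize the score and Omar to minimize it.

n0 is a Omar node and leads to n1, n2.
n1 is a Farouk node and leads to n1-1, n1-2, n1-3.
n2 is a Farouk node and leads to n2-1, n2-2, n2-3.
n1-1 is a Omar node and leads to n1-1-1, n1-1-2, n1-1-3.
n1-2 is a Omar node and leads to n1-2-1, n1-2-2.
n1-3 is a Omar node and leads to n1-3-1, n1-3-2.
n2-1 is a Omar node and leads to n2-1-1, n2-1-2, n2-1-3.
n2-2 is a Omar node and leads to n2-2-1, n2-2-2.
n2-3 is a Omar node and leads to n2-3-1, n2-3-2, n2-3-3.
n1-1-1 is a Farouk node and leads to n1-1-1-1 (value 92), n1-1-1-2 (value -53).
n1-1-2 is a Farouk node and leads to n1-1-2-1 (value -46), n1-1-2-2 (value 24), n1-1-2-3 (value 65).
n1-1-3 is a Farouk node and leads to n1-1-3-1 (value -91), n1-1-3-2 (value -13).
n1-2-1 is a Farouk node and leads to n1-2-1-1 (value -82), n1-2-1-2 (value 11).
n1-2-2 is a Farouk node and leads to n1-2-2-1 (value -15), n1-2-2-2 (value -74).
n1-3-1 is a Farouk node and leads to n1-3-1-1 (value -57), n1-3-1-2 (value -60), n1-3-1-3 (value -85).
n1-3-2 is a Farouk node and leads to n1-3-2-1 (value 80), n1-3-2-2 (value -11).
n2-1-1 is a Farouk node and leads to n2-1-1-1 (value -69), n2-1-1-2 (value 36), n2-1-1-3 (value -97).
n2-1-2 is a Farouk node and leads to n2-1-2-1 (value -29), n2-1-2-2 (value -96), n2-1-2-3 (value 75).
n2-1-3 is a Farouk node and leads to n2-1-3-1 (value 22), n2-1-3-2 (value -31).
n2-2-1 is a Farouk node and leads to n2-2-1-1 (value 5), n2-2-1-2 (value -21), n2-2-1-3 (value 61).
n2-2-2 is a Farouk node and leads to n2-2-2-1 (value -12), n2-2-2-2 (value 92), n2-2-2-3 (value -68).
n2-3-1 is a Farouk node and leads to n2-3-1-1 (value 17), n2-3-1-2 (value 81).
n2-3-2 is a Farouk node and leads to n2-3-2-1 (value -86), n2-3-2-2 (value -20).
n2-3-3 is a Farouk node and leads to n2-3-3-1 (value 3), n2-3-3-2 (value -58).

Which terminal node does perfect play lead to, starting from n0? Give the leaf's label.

n1-1-1 (Farouk): max(92, -53) = 92
n1-1-2 (Farouk): max(-46, 24, 65) = 65
n1-1-3 (Farouk): max(-91, -13) = -13
n1-1 (Omar): min(92, 65, -13) = -13
n1-2-1 (Farouk): max(-82, 11) = 11
n1-2-2 (Farouk): max(-15, -74) = -15
n1-2 (Omar): min(11, -15) = -15
n1-3-1 (Farouk): max(-57, -60, -85) = -57
n1-3-2 (Farouk): max(80, -11) = 80
n1-3 (Omar): min(-57, 80) = -57
n1 (Farouk): max(-13, -15, -57) = -13
n2-1-1 (Farouk): max(-69, 36, -97) = 36
n2-1-2 (Farouk): max(-29, -96, 75) = 75
n2-1-3 (Farouk): max(22, -31) = 22
n2-1 (Omar): min(36, 75, 22) = 22
n2-2-1 (Farouk): max(5, -21, 61) = 61
n2-2-2 (Farouk): max(-12, 92, -68) = 92
n2-2 (Omar): min(61, 92) = 61
n2-3-1 (Farouk): max(17, 81) = 81
n2-3-2 (Farouk): max(-86, -20) = -20
n2-3-3 (Farouk): max(3, -58) = 3
n2-3 (Omar): min(81, -20, 3) = -20
n2 (Farouk): max(22, 61, -20) = 61
n0 (Omar): min(-13, 61) = -13
At n0, Omar picks n1 (lowest: -13).
At n1, Farouk picks n1-1 (highest: -13).
At n1-1, Omar picks n1-1-3 (lowest: -13).
At n1-1-3, Farouk picks n1-1-3-2 (highest: -13).
Terminal value -13.

n1-1-3-2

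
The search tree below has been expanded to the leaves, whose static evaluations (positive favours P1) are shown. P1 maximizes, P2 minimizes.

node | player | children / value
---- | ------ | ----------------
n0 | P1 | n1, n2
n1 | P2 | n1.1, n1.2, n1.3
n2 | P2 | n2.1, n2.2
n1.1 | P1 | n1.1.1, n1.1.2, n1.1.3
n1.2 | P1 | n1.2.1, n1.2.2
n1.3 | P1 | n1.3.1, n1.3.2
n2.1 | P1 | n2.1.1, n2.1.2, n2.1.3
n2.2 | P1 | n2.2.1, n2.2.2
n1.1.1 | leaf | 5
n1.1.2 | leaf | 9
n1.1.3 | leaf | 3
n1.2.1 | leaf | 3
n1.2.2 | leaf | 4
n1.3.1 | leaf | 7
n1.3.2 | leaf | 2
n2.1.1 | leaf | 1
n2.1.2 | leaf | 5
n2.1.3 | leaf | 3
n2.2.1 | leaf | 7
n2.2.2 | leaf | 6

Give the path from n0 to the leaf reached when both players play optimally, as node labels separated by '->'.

n0 -> n2 -> n2.1 -> n2.1.2

n1.1 (P1): max(5, 9, 3) = 9
n1.2 (P1): max(3, 4) = 4
n1.3 (P1): max(7, 2) = 7
n1 (P2): min(9, 4, 7) = 4
n2.1 (P1): max(1, 5, 3) = 5
n2.2 (P1): max(7, 6) = 7
n2 (P2): min(5, 7) = 5
n0 (P1): max(4, 5) = 5
At n0, P1 picks n2 (highest: 5).
At n2, P2 picks n2.1 (lowest: 5).
At n2.1, P1 picks n2.1.2 (highest: 5).
Terminal value 5.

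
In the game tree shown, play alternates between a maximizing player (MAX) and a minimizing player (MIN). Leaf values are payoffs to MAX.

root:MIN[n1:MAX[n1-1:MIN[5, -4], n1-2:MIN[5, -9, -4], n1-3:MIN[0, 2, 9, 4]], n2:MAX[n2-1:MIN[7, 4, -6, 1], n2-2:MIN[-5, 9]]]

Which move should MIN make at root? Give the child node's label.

n1-1 (MIN): min(5, -4) = -4
n1-2 (MIN): min(5, -9, -4) = -9
n1-3 (MIN): min(0, 2, 9, 4) = 0
n1 (MAX): max(-4, -9, 0) = 0
n2-1 (MIN): min(7, 4, -6, 1) = -6
n2-2 (MIN): min(-5, 9) = -5
n2 (MAX): max(-6, -5) = -5
root (MIN): min(0, -5) = -5
MIN at root wants the lowest of {n1=0, n2=-5}, so chooses n2.

n2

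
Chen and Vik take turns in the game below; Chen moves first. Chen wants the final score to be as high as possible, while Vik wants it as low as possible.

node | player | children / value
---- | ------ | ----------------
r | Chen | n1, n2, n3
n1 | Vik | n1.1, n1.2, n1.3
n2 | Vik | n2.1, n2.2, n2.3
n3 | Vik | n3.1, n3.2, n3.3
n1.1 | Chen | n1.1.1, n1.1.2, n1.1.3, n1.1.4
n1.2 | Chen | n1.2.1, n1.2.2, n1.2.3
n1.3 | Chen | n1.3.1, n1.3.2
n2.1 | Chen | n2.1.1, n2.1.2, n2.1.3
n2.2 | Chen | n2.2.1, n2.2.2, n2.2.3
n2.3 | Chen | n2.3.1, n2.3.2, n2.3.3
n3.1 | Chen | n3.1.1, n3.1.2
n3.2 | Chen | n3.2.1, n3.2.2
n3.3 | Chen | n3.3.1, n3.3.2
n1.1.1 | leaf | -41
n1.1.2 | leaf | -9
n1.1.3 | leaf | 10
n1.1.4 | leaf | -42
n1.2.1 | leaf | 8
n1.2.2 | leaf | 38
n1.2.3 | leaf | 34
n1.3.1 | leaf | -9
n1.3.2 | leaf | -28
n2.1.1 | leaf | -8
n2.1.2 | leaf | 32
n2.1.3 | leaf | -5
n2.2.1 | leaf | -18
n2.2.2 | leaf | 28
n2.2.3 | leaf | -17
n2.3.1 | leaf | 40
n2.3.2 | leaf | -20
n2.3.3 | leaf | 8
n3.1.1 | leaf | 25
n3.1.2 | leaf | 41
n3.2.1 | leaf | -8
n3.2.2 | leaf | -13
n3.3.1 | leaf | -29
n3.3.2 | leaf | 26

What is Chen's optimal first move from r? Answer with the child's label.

n2

n1.1 (Chen): max(-41, -9, 10, -42) = 10
n1.2 (Chen): max(8, 38, 34) = 38
n1.3 (Chen): max(-9, -28) = -9
n1 (Vik): min(10, 38, -9) = -9
n2.1 (Chen): max(-8, 32, -5) = 32
n2.2 (Chen): max(-18, 28, -17) = 28
n2.3 (Chen): max(40, -20, 8) = 40
n2 (Vik): min(32, 28, 40) = 28
n3.1 (Chen): max(25, 41) = 41
n3.2 (Chen): max(-8, -13) = -8
n3.3 (Chen): max(-29, 26) = 26
n3 (Vik): min(41, -8, 26) = -8
r (Chen): max(-9, 28, -8) = 28
Chen at r wants the highest of {n1=-9, n2=28, n3=-8}, so chooses n2.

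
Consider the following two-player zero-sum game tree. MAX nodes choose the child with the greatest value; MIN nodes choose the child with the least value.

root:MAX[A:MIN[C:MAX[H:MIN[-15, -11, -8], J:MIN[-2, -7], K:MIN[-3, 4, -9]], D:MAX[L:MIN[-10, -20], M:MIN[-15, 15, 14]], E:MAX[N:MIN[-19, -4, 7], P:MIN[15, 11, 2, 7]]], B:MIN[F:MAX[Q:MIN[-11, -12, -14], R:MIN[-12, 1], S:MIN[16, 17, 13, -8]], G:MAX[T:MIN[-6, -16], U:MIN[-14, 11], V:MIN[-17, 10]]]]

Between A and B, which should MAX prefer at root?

H (MIN): min(-15, -11, -8) = -15
J (MIN): min(-2, -7) = -7
K (MIN): min(-3, 4, -9) = -9
C (MAX): max(-15, -7, -9) = -7
L (MIN): min(-10, -20) = -20
M (MIN): min(-15, 15, 14) = -15
D (MAX): max(-20, -15) = -15
N (MIN): min(-19, -4, 7) = -19
P (MIN): min(15, 11, 2, 7) = 2
E (MAX): max(-19, 2) = 2
A (MIN): min(-7, -15, 2) = -15
Q (MIN): min(-11, -12, -14) = -14
R (MIN): min(-12, 1) = -12
S (MIN): min(16, 17, 13, -8) = -8
F (MAX): max(-14, -12, -8) = -8
T (MIN): min(-6, -16) = -16
U (MIN): min(-14, 11) = -14
V (MIN): min(-17, 10) = -17
G (MAX): max(-16, -14, -17) = -14
B (MIN): min(-8, -14) = -14
MAX prefers the higher value; A=-15, B=-14. B is better since -14 > -15.

B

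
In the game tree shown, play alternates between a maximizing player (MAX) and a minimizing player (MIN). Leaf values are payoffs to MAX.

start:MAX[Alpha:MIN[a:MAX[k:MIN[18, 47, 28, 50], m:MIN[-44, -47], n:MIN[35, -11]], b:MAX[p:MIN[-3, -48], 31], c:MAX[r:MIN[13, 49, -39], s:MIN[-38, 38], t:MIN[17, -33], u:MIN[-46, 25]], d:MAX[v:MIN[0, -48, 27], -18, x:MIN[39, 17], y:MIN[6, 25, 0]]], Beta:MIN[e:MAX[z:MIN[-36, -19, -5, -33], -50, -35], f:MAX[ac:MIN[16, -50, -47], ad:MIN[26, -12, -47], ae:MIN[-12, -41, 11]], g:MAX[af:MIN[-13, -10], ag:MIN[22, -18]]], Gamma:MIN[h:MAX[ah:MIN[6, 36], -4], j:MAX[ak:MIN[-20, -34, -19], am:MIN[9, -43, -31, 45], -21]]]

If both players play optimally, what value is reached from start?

-21

k (MIN): min(18, 47, 28, 50) = 18
m (MIN): min(-44, -47) = -47
n (MIN): min(35, -11) = -11
a (MAX): max(18, -47, -11) = 18
p (MIN): min(-3, -48) = -48
b (MAX): max(-48, 31) = 31
r (MIN): min(13, 49, -39) = -39
s (MIN): min(-38, 38) = -38
t (MIN): min(17, -33) = -33
u (MIN): min(-46, 25) = -46
c (MAX): max(-39, -38, -33, -46) = -33
v (MIN): min(0, -48, 27) = -48
x (MIN): min(39, 17) = 17
y (MIN): min(6, 25, 0) = 0
d (MAX): max(-48, -18, 17, 0) = 17
Alpha (MIN): min(18, 31, -33, 17) = -33
z (MIN): min(-36, -19, -5, -33) = -36
e (MAX): max(-36, -50, -35) = -35
ac (MIN): min(16, -50, -47) = -50
ad (MIN): min(26, -12, -47) = -47
ae (MIN): min(-12, -41, 11) = -41
f (MAX): max(-50, -47, -41) = -41
af (MIN): min(-13, -10) = -13
ag (MIN): min(22, -18) = -18
g (MAX): max(-13, -18) = -13
Beta (MIN): min(-35, -41, -13) = -41
ah (MIN): min(6, 36) = 6
h (MAX): max(6, -4) = 6
ak (MIN): min(-20, -34, -19) = -34
am (MIN): min(9, -43, -31, 45) = -43
j (MAX): max(-34, -43, -21) = -21
Gamma (MIN): min(6, -21) = -21
start (MAX): max(-33, -41, -21) = -21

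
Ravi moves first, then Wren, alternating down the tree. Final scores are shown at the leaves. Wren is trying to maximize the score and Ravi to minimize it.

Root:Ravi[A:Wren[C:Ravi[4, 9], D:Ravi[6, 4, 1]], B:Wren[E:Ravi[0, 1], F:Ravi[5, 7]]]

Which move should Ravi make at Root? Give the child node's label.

A

C (Ravi): min(4, 9) = 4
D (Ravi): min(6, 4, 1) = 1
A (Wren): max(4, 1) = 4
E (Ravi): min(0, 1) = 0
F (Ravi): min(5, 7) = 5
B (Wren): max(0, 5) = 5
Root (Ravi): min(4, 5) = 4
Ravi at Root wants the lowest of {A=4, B=5}, so chooses A.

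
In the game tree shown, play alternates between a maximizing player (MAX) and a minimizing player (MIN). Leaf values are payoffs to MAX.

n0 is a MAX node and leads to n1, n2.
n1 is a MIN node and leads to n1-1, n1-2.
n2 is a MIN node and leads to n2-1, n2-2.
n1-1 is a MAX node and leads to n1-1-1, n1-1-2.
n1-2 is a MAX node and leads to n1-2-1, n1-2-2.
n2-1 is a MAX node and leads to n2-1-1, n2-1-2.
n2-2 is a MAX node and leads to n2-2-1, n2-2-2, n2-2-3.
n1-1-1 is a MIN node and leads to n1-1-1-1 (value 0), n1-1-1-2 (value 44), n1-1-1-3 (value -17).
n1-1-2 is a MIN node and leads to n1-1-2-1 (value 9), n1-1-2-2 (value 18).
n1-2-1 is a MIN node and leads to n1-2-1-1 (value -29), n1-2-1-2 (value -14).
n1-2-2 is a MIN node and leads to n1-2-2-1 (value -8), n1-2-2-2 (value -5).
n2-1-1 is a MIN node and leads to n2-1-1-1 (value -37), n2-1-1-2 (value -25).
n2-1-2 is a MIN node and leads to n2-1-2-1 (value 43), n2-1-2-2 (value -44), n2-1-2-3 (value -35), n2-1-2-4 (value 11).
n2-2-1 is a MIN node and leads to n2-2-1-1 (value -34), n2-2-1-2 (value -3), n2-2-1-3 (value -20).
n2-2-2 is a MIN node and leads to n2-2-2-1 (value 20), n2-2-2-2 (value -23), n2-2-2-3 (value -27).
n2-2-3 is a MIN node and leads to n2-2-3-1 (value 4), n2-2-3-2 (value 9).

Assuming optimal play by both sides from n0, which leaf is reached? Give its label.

n1-1-1 (MIN): min(0, 44, -17) = -17
n1-1-2 (MIN): min(9, 18) = 9
n1-1 (MAX): max(-17, 9) = 9
n1-2-1 (MIN): min(-29, -14) = -29
n1-2-2 (MIN): min(-8, -5) = -8
n1-2 (MAX): max(-29, -8) = -8
n1 (MIN): min(9, -8) = -8
n2-1-1 (MIN): min(-37, -25) = -37
n2-1-2 (MIN): min(43, -44, -35, 11) = -44
n2-1 (MAX): max(-37, -44) = -37
n2-2-1 (MIN): min(-34, -3, -20) = -34
n2-2-2 (MIN): min(20, -23, -27) = -27
n2-2-3 (MIN): min(4, 9) = 4
n2-2 (MAX): max(-34, -27, 4) = 4
n2 (MIN): min(-37, 4) = -37
n0 (MAX): max(-8, -37) = -8
At n0, MAX picks n1 (highest: -8).
At n1, MIN picks n1-2 (lowest: -8).
At n1-2, MAX picks n1-2-2 (highest: -8).
At n1-2-2, MIN picks n1-2-2-1 (lowest: -8).
Terminal value -8.

n1-2-2-1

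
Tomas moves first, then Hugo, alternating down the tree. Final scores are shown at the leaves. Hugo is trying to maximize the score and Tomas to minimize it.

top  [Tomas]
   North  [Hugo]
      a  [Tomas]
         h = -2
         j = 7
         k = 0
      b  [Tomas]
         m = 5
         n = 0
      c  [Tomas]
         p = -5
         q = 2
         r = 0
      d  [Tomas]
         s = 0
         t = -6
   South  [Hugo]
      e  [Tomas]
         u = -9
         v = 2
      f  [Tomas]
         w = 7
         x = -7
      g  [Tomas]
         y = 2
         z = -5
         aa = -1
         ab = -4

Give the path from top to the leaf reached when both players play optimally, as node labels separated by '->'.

a (Tomas): min(-2, 7, 0) = -2
b (Tomas): min(5, 0) = 0
c (Tomas): min(-5, 2, 0) = -5
d (Tomas): min(0, -6) = -6
North (Hugo): max(-2, 0, -5, -6) = 0
e (Tomas): min(-9, 2) = -9
f (Tomas): min(7, -7) = -7
g (Tomas): min(2, -5, -1, -4) = -5
South (Hugo): max(-9, -7, -5) = -5
top (Tomas): min(0, -5) = -5
At top, Tomas picks South (lowest: -5).
At South, Hugo picks g (highest: -5).
At g, Tomas picks z (lowest: -5).
Terminal value -5.

top -> South -> g -> z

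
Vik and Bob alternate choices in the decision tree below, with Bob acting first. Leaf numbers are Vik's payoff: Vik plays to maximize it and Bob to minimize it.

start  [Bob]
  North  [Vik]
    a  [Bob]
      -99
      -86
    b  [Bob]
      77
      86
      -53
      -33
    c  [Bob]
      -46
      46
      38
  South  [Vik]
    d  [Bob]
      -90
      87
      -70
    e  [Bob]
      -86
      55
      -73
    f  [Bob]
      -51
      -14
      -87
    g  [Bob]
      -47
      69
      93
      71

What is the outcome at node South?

-47

d (Bob): min(-90, 87, -70) = -90
e (Bob): min(-86, 55, -73) = -86
f (Bob): min(-51, -14, -87) = -87
g (Bob): min(-47, 69, 93, 71) = -47
South (Vik): max(-90, -86, -87, -47) = -47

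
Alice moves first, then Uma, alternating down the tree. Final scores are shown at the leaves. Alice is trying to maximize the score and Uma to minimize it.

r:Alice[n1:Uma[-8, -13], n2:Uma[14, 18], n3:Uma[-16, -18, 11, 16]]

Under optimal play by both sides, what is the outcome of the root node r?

14

n1 (Uma): min(-8, -13) = -13
n2 (Uma): min(14, 18) = 14
n3 (Uma): min(-16, -18, 11, 16) = -18
r (Alice): max(-13, 14, -18) = 14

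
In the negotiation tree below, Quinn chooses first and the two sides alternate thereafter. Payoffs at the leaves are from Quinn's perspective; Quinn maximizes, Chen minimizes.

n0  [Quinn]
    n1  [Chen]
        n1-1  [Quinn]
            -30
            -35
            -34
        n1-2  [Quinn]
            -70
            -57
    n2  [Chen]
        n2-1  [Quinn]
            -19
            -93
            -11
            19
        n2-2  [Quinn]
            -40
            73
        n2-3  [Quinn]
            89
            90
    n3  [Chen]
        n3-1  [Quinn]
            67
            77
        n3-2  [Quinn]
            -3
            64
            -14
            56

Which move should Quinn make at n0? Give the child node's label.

n1-1 (Quinn): max(-30, -35, -34) = -30
n1-2 (Quinn): max(-70, -57) = -57
n1 (Chen): min(-30, -57) = -57
n2-1 (Quinn): max(-19, -93, -11, 19) = 19
n2-2 (Quinn): max(-40, 73) = 73
n2-3 (Quinn): max(89, 90) = 90
n2 (Chen): min(19, 73, 90) = 19
n3-1 (Quinn): max(67, 77) = 77
n3-2 (Quinn): max(-3, 64, -14, 56) = 64
n3 (Chen): min(77, 64) = 64
n0 (Quinn): max(-57, 19, 64) = 64
Quinn at n0 wants the highest of {n1=-57, n2=19, n3=64}, so chooses n3.

n3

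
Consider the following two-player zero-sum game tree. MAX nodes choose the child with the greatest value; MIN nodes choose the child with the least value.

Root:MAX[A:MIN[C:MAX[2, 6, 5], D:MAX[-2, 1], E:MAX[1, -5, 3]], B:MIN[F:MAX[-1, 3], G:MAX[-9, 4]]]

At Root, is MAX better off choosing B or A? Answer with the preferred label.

F (MAX): max(-1, 3) = 3
G (MAX): max(-9, 4) = 4
B (MIN): min(3, 4) = 3
C (MAX): max(2, 6, 5) = 6
D (MAX): max(-2, 1) = 1
E (MAX): max(1, -5, 3) = 3
A (MIN): min(6, 1, 3) = 1
MAX prefers the higher value; B=3, A=1. B is better since 3 > 1.

B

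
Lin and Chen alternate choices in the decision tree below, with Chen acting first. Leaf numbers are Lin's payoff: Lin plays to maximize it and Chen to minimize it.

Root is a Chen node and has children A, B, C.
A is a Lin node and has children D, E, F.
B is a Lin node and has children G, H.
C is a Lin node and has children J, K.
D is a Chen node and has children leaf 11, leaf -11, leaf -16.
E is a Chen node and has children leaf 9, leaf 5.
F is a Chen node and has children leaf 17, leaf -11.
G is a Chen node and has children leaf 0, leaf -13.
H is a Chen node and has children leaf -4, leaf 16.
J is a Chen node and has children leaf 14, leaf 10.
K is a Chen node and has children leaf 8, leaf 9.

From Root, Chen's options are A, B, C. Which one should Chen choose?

B

D (Chen): min(11, -11, -16) = -16
E (Chen): min(9, 5) = 5
F (Chen): min(17, -11) = -11
A (Lin): max(-16, 5, -11) = 5
G (Chen): min(0, -13) = -13
H (Chen): min(-4, 16) = -4
B (Lin): max(-13, -4) = -4
J (Chen): min(14, 10) = 10
K (Chen): min(8, 9) = 8
C (Lin): max(10, 8) = 10
Root (Chen): min(5, -4, 10) = -4
Chen at Root wants the lowest of {A=5, B=-4, C=10}, so chooses B.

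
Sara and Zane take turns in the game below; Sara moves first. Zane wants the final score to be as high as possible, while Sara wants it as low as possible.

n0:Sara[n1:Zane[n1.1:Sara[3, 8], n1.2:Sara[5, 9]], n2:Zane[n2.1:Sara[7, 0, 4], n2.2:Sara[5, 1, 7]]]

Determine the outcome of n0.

n1.1 (Sara): min(3, 8) = 3
n1.2 (Sara): min(5, 9) = 5
n1 (Zane): max(3, 5) = 5
n2.1 (Sara): min(7, 0, 4) = 0
n2.2 (Sara): min(5, 1, 7) = 1
n2 (Zane): max(0, 1) = 1
n0 (Sara): min(5, 1) = 1

1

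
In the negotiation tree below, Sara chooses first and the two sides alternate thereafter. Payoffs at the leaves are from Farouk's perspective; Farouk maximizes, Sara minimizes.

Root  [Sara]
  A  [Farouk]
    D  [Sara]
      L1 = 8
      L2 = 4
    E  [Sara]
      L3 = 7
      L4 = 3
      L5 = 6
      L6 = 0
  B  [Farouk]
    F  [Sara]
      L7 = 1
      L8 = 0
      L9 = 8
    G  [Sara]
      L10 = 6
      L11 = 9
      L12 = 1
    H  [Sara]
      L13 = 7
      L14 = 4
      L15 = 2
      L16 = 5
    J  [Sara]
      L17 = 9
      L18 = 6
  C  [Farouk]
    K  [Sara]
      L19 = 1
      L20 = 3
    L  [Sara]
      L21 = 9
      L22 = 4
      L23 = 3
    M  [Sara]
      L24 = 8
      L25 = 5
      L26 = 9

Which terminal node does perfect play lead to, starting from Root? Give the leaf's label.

D (Sara): min(8, 4) = 4
E (Sara): min(7, 3, 6, 0) = 0
A (Farouk): max(4, 0) = 4
F (Sara): min(1, 0, 8) = 0
G (Sara): min(6, 9, 1) = 1
H (Sara): min(7, 4, 2, 5) = 2
J (Sara): min(9, 6) = 6
B (Farouk): max(0, 1, 2, 6) = 6
K (Sara): min(1, 3) = 1
L (Sara): min(9, 4, 3) = 3
M (Sara): min(8, 5, 9) = 5
C (Farouk): max(1, 3, 5) = 5
Root (Sara): min(4, 6, 5) = 4
At Root, Sara picks A (lowest: 4).
At A, Farouk picks D (highest: 4).
At D, Sara picks L2 (lowest: 4).
Terminal value 4.

L2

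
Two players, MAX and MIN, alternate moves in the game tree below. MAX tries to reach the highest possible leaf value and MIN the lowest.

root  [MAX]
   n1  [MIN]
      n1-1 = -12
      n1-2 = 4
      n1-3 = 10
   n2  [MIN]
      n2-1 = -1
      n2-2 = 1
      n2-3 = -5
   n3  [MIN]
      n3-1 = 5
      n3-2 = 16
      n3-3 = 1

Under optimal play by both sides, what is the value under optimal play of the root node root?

1

n1 (MIN): min(-12, 4, 10) = -12
n2 (MIN): min(-1, 1, -5) = -5
n3 (MIN): min(5, 16, 1) = 1
root (MAX): max(-12, -5, 1) = 1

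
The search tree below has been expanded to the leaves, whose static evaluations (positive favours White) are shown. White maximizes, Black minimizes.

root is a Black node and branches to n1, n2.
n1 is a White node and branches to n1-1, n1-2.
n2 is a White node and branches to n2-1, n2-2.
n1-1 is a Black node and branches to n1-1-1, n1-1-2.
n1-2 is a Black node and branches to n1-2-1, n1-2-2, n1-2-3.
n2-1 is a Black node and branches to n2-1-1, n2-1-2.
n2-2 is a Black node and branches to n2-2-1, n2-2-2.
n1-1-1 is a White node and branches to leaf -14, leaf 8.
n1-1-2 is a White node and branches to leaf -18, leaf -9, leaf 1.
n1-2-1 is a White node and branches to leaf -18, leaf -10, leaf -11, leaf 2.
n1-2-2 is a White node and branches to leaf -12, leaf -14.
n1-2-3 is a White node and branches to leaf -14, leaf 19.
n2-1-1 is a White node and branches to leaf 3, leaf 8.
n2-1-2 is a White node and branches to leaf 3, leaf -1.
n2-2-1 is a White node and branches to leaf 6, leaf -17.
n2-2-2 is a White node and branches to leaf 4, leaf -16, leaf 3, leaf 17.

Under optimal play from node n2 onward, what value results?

6

n2-1-1 (White): max(3, 8) = 8
n2-1-2 (White): max(3, -1) = 3
n2-1 (Black): min(8, 3) = 3
n2-2-1 (White): max(6, -17) = 6
n2-2-2 (White): max(4, -16, 3, 17) = 17
n2-2 (Black): min(6, 17) = 6
n2 (White): max(3, 6) = 6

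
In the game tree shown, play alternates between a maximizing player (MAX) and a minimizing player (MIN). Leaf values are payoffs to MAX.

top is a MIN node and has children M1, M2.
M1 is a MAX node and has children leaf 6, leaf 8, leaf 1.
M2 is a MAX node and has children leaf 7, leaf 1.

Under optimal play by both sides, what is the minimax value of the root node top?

M1 (MAX): max(6, 8, 1) = 8
M2 (MAX): max(7, 1) = 7
top (MIN): min(8, 7) = 7

7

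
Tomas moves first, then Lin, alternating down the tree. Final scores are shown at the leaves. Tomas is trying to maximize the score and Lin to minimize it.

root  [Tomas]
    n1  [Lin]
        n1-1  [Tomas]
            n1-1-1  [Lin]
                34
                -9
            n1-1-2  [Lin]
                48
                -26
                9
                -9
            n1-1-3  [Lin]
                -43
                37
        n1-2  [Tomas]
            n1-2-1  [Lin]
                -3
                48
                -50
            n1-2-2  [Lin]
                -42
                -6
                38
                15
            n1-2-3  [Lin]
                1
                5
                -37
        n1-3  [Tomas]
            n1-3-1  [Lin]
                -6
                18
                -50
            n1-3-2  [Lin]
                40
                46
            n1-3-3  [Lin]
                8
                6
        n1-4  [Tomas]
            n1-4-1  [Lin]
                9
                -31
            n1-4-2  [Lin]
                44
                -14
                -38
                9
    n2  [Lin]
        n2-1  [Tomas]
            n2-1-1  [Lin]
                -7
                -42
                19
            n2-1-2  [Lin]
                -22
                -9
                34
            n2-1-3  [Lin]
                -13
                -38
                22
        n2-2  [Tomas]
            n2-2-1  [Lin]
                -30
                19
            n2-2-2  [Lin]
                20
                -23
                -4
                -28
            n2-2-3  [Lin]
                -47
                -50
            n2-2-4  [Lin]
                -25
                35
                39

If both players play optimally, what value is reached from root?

-25

n1-1-1 (Lin): min(34, -9) = -9
n1-1-2 (Lin): min(48, -26, 9, -9) = -26
n1-1-3 (Lin): min(-43, 37) = -43
n1-1 (Tomas): max(-9, -26, -43) = -9
n1-2-1 (Lin): min(-3, 48, -50) = -50
n1-2-2 (Lin): min(-42, -6, 38, 15) = -42
n1-2-3 (Lin): min(1, 5, -37) = -37
n1-2 (Tomas): max(-50, -42, -37) = -37
n1-3-1 (Lin): min(-6, 18, -50) = -50
n1-3-2 (Lin): min(40, 46) = 40
n1-3-3 (Lin): min(8, 6) = 6
n1-3 (Tomas): max(-50, 40, 6) = 40
n1-4-1 (Lin): min(9, -31) = -31
n1-4-2 (Lin): min(44, -14, -38, 9) = -38
n1-4 (Tomas): max(-31, -38) = -31
n1 (Lin): min(-9, -37, 40, -31) = -37
n2-1-1 (Lin): min(-7, -42, 19) = -42
n2-1-2 (Lin): min(-22, -9, 34) = -22
n2-1-3 (Lin): min(-13, -38, 22) = -38
n2-1 (Tomas): max(-42, -22, -38) = -22
n2-2-1 (Lin): min(-30, 19) = -30
n2-2-2 (Lin): min(20, -23, -4, -28) = -28
n2-2-3 (Lin): min(-47, -50) = -50
n2-2-4 (Lin): min(-25, 35, 39) = -25
n2-2 (Tomas): max(-30, -28, -50, -25) = -25
n2 (Lin): min(-22, -25) = -25
root (Tomas): max(-37, -25) = -25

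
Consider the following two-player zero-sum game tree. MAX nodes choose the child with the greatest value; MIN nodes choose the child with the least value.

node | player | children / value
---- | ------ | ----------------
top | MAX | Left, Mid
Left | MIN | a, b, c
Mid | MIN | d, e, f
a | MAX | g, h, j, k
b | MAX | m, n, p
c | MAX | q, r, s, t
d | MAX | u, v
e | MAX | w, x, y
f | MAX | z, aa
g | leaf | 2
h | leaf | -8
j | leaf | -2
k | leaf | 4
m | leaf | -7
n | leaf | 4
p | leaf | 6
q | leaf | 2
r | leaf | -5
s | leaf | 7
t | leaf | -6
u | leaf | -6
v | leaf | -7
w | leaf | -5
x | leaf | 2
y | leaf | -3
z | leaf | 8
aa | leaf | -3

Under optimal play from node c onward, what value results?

7

c (MAX): max(2, -5, 7, -6) = 7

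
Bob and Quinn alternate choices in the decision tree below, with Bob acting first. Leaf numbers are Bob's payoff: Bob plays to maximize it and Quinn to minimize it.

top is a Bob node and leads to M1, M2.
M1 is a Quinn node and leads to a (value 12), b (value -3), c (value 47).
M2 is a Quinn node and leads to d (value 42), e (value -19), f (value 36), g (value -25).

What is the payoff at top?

-3

M1 (Quinn): min(12, -3, 47) = -3
M2 (Quinn): min(42, -19, 36, -25) = -25
top (Bob): max(-3, -25) = -3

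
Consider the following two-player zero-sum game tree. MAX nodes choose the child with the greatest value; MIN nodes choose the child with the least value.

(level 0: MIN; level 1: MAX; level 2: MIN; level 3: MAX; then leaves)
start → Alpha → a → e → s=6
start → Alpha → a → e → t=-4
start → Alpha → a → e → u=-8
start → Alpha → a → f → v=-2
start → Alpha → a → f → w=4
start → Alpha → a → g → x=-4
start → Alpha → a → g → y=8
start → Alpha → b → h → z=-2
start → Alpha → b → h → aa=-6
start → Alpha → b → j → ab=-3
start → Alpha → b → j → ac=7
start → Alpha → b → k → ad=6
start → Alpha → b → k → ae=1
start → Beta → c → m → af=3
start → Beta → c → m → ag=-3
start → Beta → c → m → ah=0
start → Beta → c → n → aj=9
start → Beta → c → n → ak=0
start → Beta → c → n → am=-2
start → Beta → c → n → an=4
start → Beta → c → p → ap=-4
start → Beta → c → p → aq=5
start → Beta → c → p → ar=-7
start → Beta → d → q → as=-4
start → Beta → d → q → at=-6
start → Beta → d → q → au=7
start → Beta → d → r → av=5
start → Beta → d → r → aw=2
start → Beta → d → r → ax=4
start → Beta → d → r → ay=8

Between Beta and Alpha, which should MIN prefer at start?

m (MAX): max(3, -3, 0) = 3
n (MAX): max(9, 0, -2, 4) = 9
p (MAX): max(-4, 5, -7) = 5
c (MIN): min(3, 9, 5) = 3
q (MAX): max(-4, -6, 7) = 7
r (MAX): max(5, 2, 4, 8) = 8
d (MIN): min(7, 8) = 7
Beta (MAX): max(3, 7) = 7
e (MAX): max(6, -4, -8) = 6
f (MAX): max(-2, 4) = 4
g (MAX): max(-4, 8) = 8
a (MIN): min(6, 4, 8) = 4
h (MAX): max(-2, -6) = -2
j (MAX): max(-3, 7) = 7
k (MAX): max(6, 1) = 6
b (MIN): min(-2, 7, 6) = -2
Alpha (MAX): max(4, -2) = 4
MIN prefers the lower value; Beta=7, Alpha=4. Alpha is better since 4 < 7.

Alpha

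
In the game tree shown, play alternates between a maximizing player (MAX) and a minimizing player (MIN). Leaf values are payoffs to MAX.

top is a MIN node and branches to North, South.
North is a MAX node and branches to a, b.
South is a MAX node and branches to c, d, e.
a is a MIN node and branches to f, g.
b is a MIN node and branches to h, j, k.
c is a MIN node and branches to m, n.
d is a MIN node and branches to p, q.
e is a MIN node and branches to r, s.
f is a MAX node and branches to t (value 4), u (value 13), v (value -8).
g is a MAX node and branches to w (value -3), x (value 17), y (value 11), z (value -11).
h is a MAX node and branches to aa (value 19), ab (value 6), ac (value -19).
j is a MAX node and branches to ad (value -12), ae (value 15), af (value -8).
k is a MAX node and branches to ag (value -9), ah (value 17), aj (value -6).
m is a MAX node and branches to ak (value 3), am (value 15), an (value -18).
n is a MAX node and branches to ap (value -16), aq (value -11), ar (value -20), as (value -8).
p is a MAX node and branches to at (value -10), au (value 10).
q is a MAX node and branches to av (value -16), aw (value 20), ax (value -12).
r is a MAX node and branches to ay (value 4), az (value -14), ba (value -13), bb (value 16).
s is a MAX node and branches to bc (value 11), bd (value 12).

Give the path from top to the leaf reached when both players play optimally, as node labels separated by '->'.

f (MAX): max(4, 13, -8) = 13
g (MAX): max(-3, 17, 11, -11) = 17
a (MIN): min(13, 17) = 13
h (MAX): max(19, 6, -19) = 19
j (MAX): max(-12, 15, -8) = 15
k (MAX): max(-9, 17, -6) = 17
b (MIN): min(19, 15, 17) = 15
North (MAX): max(13, 15) = 15
m (MAX): max(3, 15, -18) = 15
n (MAX): max(-16, -11, -20, -8) = -8
c (MIN): min(15, -8) = -8
p (MAX): max(-10, 10) = 10
q (MAX): max(-16, 20, -12) = 20
d (MIN): min(10, 20) = 10
r (MAX): max(4, -14, -13, 16) = 16
s (MAX): max(11, 12) = 12
e (MIN): min(16, 12) = 12
South (MAX): max(-8, 10, 12) = 12
top (MIN): min(15, 12) = 12
At top, MIN picks South (lowest: 12).
At South, MAX picks e (highest: 12).
At e, MIN picks s (lowest: 12).
At s, MAX picks bd (highest: 12).
Terminal value 12.

top -> South -> e -> s -> bd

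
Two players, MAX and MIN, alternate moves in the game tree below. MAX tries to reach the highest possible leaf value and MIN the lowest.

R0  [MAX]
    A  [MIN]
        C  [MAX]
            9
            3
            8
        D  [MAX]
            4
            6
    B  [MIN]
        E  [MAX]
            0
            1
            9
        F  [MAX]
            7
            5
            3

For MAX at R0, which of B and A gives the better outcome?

E (MAX): max(0, 1, 9) = 9
F (MAX): max(7, 5, 3) = 7
B (MIN): min(9, 7) = 7
C (MAX): max(9, 3, 8) = 9
D (MAX): max(4, 6) = 6
A (MIN): min(9, 6) = 6
MAX prefers the higher value; B=7, A=6. B is better since 7 > 6.

B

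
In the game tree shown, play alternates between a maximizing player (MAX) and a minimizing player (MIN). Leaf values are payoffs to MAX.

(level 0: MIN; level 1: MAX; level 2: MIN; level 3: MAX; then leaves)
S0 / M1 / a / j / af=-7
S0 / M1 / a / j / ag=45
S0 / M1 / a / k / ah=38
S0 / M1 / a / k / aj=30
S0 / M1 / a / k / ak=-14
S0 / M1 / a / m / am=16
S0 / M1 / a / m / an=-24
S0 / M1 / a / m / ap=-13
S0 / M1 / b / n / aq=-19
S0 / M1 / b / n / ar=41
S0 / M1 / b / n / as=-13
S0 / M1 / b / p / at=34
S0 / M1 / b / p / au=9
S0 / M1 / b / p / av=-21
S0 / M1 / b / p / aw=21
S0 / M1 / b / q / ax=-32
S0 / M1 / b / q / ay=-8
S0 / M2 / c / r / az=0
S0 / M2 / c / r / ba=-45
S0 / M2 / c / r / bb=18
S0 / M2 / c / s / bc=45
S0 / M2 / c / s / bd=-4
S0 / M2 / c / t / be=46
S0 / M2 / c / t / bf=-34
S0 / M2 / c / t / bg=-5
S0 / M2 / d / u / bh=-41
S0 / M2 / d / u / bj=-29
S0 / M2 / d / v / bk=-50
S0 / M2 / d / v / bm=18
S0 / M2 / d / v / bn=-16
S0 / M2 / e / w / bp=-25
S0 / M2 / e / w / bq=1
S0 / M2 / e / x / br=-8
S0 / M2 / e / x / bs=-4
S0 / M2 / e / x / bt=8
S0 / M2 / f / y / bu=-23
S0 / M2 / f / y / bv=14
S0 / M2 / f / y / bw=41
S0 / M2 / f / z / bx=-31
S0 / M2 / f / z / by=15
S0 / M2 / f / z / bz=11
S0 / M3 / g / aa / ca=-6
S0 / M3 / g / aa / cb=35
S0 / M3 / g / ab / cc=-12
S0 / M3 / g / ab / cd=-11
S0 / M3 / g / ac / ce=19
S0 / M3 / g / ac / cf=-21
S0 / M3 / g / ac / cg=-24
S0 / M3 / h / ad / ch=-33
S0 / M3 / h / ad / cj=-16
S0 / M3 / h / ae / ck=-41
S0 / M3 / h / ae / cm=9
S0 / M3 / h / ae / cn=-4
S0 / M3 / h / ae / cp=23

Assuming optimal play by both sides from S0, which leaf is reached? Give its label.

j (MAX): max(-7, 45) = 45
k (MAX): max(38, 30, -14) = 38
m (MAX): max(16, -24, -13) = 16
a (MIN): min(45, 38, 16) = 16
n (MAX): max(-19, 41, -13) = 41
p (MAX): max(34, 9, -21, 21) = 34
q (MAX): max(-32, -8) = -8
b (MIN): min(41, 34, -8) = -8
M1 (MAX): max(16, -8) = 16
r (MAX): max(0, -45, 18) = 18
s (MAX): max(45, -4) = 45
t (MAX): max(46, -34, -5) = 46
c (MIN): min(18, 45, 46) = 18
u (MAX): max(-41, -29) = -29
v (MAX): max(-50, 18, -16) = 18
d (MIN): min(-29, 18) = -29
w (MAX): max(-25, 1) = 1
x (MAX): max(-8, -4, 8) = 8
e (MIN): min(1, 8) = 1
y (MAX): max(-23, 14, 41) = 41
z (MAX): max(-31, 15, 11) = 15
f (MIN): min(41, 15) = 15
M2 (MAX): max(18, -29, 1, 15) = 18
aa (MAX): max(-6, 35) = 35
ab (MAX): max(-12, -11) = -11
ac (MAX): max(19, -21, -24) = 19
g (MIN): min(35, -11, 19) = -11
ad (MAX): max(-33, -16) = -16
ae (MAX): max(-41, 9, -4, 23) = 23
h (MIN): min(-16, 23) = -16
M3 (MAX): max(-11, -16) = -11
S0 (MIN): min(16, 18, -11) = -11
At S0, MIN picks M3 (lowest: -11).
At M3, MAX picks g (highest: -11).
At g, MIN picks ab (lowest: -11).
At ab, MAX picks cd (highest: -11).
Terminal value -11.

cd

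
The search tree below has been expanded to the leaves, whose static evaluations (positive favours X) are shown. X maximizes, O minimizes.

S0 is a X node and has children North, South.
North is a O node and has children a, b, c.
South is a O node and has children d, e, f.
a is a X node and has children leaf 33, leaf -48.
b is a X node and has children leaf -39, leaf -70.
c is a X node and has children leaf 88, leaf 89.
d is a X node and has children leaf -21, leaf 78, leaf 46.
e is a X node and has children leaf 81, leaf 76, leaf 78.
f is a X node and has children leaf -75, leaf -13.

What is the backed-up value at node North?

-39

a (X): max(33, -48) = 33
b (X): max(-39, -70) = -39
c (X): max(88, 89) = 89
North (O): min(33, -39, 89) = -39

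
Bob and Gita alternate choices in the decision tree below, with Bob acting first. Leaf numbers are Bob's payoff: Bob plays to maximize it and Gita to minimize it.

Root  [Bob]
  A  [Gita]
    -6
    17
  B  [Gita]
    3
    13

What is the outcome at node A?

-6

A (Gita): min(-6, 17) = -6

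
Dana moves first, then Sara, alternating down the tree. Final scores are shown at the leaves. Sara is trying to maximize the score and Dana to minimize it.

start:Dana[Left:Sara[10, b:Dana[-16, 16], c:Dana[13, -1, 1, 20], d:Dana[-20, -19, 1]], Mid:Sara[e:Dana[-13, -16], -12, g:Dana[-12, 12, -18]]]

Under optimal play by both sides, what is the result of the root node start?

b (Dana): min(-16, 16) = -16
c (Dana): min(13, -1, 1, 20) = -1
d (Dana): min(-20, -19, 1) = -20
Left (Sara): max(10, -16, -1, -20) = 10
e (Dana): min(-13, -16) = -16
g (Dana): min(-12, 12, -18) = -18
Mid (Sara): max(-16, -12, -18) = -12
start (Dana): min(10, -12) = -12

-12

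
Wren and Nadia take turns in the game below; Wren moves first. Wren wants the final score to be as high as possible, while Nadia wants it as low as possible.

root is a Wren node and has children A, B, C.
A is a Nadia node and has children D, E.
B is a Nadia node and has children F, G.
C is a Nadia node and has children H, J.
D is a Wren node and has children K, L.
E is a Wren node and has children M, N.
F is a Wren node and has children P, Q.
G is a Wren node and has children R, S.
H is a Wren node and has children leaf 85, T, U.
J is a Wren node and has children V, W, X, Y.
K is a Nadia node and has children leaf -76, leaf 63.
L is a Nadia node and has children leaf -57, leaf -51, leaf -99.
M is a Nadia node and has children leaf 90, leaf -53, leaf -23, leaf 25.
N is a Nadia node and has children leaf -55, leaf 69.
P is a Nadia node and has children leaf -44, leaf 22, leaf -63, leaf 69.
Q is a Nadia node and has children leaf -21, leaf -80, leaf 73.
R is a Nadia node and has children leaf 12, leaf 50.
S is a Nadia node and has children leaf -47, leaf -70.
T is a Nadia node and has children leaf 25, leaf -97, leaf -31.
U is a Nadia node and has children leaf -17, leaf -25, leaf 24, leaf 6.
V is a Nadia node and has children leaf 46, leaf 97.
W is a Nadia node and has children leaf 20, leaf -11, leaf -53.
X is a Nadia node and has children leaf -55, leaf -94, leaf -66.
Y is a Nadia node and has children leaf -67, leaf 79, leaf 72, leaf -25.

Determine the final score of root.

46

K (Nadia): min(-76, 63) = -76
L (Nadia): min(-57, -51, -99) = -99
D (Wren): max(-76, -99) = -76
M (Nadia): min(90, -53, -23, 25) = -53
N (Nadia): min(-55, 69) = -55
E (Wren): max(-53, -55) = -53
A (Nadia): min(-76, -53) = -76
P (Nadia): min(-44, 22, -63, 69) = -63
Q (Nadia): min(-21, -80, 73) = -80
F (Wren): max(-63, -80) = -63
R (Nadia): min(12, 50) = 12
S (Nadia): min(-47, -70) = -70
G (Wren): max(12, -70) = 12
B (Nadia): min(-63, 12) = -63
T (Nadia): min(25, -97, -31) = -97
U (Nadia): min(-17, -25, 24, 6) = -25
H (Wren): max(85, -97, -25) = 85
V (Nadia): min(46, 97) = 46
W (Nadia): min(20, -11, -53) = -53
X (Nadia): min(-55, -94, -66) = -94
Y (Nadia): min(-67, 79, 72, -25) = -67
J (Wren): max(46, -53, -94, -67) = 46
C (Nadia): min(85, 46) = 46
root (Wren): max(-76, -63, 46) = 46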